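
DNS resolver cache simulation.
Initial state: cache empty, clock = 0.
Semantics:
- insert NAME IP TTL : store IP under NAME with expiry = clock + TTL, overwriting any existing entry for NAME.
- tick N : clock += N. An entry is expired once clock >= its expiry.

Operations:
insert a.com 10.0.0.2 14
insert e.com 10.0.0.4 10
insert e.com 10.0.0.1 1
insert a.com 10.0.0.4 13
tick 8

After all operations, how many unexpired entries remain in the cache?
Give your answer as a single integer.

Answer: 1

Derivation:
Op 1: insert a.com -> 10.0.0.2 (expiry=0+14=14). clock=0
Op 2: insert e.com -> 10.0.0.4 (expiry=0+10=10). clock=0
Op 3: insert e.com -> 10.0.0.1 (expiry=0+1=1). clock=0
Op 4: insert a.com -> 10.0.0.4 (expiry=0+13=13). clock=0
Op 5: tick 8 -> clock=8. purged={e.com}
Final cache (unexpired): {a.com} -> size=1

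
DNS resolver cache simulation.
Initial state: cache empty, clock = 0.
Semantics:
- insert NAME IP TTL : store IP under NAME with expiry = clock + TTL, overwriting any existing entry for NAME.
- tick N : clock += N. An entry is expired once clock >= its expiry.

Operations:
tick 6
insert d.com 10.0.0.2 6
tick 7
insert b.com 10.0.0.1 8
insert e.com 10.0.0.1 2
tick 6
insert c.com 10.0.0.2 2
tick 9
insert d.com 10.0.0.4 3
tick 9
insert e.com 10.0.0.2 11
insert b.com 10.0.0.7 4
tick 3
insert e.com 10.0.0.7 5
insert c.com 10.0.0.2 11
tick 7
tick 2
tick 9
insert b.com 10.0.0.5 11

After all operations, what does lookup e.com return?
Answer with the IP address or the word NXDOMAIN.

Op 1: tick 6 -> clock=6.
Op 2: insert d.com -> 10.0.0.2 (expiry=6+6=12). clock=6
Op 3: tick 7 -> clock=13. purged={d.com}
Op 4: insert b.com -> 10.0.0.1 (expiry=13+8=21). clock=13
Op 5: insert e.com -> 10.0.0.1 (expiry=13+2=15). clock=13
Op 6: tick 6 -> clock=19. purged={e.com}
Op 7: insert c.com -> 10.0.0.2 (expiry=19+2=21). clock=19
Op 8: tick 9 -> clock=28. purged={b.com,c.com}
Op 9: insert d.com -> 10.0.0.4 (expiry=28+3=31). clock=28
Op 10: tick 9 -> clock=37. purged={d.com}
Op 11: insert e.com -> 10.0.0.2 (expiry=37+11=48). clock=37
Op 12: insert b.com -> 10.0.0.7 (expiry=37+4=41). clock=37
Op 13: tick 3 -> clock=40.
Op 14: insert e.com -> 10.0.0.7 (expiry=40+5=45). clock=40
Op 15: insert c.com -> 10.0.0.2 (expiry=40+11=51). clock=40
Op 16: tick 7 -> clock=47. purged={b.com,e.com}
Op 17: tick 2 -> clock=49.
Op 18: tick 9 -> clock=58. purged={c.com}
Op 19: insert b.com -> 10.0.0.5 (expiry=58+11=69). clock=58
lookup e.com: not in cache (expired or never inserted)

Answer: NXDOMAIN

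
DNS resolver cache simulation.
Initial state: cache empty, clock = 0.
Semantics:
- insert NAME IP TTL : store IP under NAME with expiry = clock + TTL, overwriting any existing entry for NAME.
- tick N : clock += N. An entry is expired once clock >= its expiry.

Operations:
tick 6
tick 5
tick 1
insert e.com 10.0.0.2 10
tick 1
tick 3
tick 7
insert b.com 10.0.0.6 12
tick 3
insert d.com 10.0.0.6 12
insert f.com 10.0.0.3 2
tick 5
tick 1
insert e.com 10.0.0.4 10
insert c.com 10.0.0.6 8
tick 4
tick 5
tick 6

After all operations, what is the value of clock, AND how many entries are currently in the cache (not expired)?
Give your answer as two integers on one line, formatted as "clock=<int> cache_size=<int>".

Answer: clock=47 cache_size=0

Derivation:
Op 1: tick 6 -> clock=6.
Op 2: tick 5 -> clock=11.
Op 3: tick 1 -> clock=12.
Op 4: insert e.com -> 10.0.0.2 (expiry=12+10=22). clock=12
Op 5: tick 1 -> clock=13.
Op 6: tick 3 -> clock=16.
Op 7: tick 7 -> clock=23. purged={e.com}
Op 8: insert b.com -> 10.0.0.6 (expiry=23+12=35). clock=23
Op 9: tick 3 -> clock=26.
Op 10: insert d.com -> 10.0.0.6 (expiry=26+12=38). clock=26
Op 11: insert f.com -> 10.0.0.3 (expiry=26+2=28). clock=26
Op 12: tick 5 -> clock=31. purged={f.com}
Op 13: tick 1 -> clock=32.
Op 14: insert e.com -> 10.0.0.4 (expiry=32+10=42). clock=32
Op 15: insert c.com -> 10.0.0.6 (expiry=32+8=40). clock=32
Op 16: tick 4 -> clock=36. purged={b.com}
Op 17: tick 5 -> clock=41. purged={c.com,d.com}
Op 18: tick 6 -> clock=47. purged={e.com}
Final clock = 47
Final cache (unexpired): {} -> size=0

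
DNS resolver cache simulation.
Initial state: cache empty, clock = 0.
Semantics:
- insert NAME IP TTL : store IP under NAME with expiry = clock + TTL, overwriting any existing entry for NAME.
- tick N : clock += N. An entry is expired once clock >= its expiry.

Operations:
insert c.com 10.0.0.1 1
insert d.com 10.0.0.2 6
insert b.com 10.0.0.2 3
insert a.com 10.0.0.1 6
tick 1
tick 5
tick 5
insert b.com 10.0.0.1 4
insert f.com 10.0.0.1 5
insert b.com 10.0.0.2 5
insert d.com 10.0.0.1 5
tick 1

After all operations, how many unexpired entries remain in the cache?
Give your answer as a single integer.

Op 1: insert c.com -> 10.0.0.1 (expiry=0+1=1). clock=0
Op 2: insert d.com -> 10.0.0.2 (expiry=0+6=6). clock=0
Op 3: insert b.com -> 10.0.0.2 (expiry=0+3=3). clock=0
Op 4: insert a.com -> 10.0.0.1 (expiry=0+6=6). clock=0
Op 5: tick 1 -> clock=1. purged={c.com}
Op 6: tick 5 -> clock=6. purged={a.com,b.com,d.com}
Op 7: tick 5 -> clock=11.
Op 8: insert b.com -> 10.0.0.1 (expiry=11+4=15). clock=11
Op 9: insert f.com -> 10.0.0.1 (expiry=11+5=16). clock=11
Op 10: insert b.com -> 10.0.0.2 (expiry=11+5=16). clock=11
Op 11: insert d.com -> 10.0.0.1 (expiry=11+5=16). clock=11
Op 12: tick 1 -> clock=12.
Final cache (unexpired): {b.com,d.com,f.com} -> size=3

Answer: 3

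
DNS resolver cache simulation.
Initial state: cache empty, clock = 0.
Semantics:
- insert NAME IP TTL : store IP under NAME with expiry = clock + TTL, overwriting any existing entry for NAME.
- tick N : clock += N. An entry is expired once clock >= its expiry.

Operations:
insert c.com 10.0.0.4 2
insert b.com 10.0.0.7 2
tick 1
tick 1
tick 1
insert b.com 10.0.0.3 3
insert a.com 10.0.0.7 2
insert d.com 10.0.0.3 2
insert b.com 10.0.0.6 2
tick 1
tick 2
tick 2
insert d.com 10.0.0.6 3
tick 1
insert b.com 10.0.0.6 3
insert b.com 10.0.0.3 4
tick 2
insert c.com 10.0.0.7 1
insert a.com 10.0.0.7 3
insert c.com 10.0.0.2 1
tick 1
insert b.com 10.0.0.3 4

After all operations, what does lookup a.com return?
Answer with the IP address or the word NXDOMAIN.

Op 1: insert c.com -> 10.0.0.4 (expiry=0+2=2). clock=0
Op 2: insert b.com -> 10.0.0.7 (expiry=0+2=2). clock=0
Op 3: tick 1 -> clock=1.
Op 4: tick 1 -> clock=2. purged={b.com,c.com}
Op 5: tick 1 -> clock=3.
Op 6: insert b.com -> 10.0.0.3 (expiry=3+3=6). clock=3
Op 7: insert a.com -> 10.0.0.7 (expiry=3+2=5). clock=3
Op 8: insert d.com -> 10.0.0.3 (expiry=3+2=5). clock=3
Op 9: insert b.com -> 10.0.0.6 (expiry=3+2=5). clock=3
Op 10: tick 1 -> clock=4.
Op 11: tick 2 -> clock=6. purged={a.com,b.com,d.com}
Op 12: tick 2 -> clock=8.
Op 13: insert d.com -> 10.0.0.6 (expiry=8+3=11). clock=8
Op 14: tick 1 -> clock=9.
Op 15: insert b.com -> 10.0.0.6 (expiry=9+3=12). clock=9
Op 16: insert b.com -> 10.0.0.3 (expiry=9+4=13). clock=9
Op 17: tick 2 -> clock=11. purged={d.com}
Op 18: insert c.com -> 10.0.0.7 (expiry=11+1=12). clock=11
Op 19: insert a.com -> 10.0.0.7 (expiry=11+3=14). clock=11
Op 20: insert c.com -> 10.0.0.2 (expiry=11+1=12). clock=11
Op 21: tick 1 -> clock=12. purged={c.com}
Op 22: insert b.com -> 10.0.0.3 (expiry=12+4=16). clock=12
lookup a.com: present, ip=10.0.0.7 expiry=14 > clock=12

Answer: 10.0.0.7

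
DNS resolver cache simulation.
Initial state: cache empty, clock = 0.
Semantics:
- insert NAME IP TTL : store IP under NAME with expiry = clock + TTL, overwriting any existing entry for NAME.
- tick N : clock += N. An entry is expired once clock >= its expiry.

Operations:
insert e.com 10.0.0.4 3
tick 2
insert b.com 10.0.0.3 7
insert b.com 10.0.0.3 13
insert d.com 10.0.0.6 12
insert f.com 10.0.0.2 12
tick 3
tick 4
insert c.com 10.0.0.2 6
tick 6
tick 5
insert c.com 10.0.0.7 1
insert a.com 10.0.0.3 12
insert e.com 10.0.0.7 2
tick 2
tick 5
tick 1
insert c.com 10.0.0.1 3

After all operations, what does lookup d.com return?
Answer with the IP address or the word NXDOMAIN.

Answer: NXDOMAIN

Derivation:
Op 1: insert e.com -> 10.0.0.4 (expiry=0+3=3). clock=0
Op 2: tick 2 -> clock=2.
Op 3: insert b.com -> 10.0.0.3 (expiry=2+7=9). clock=2
Op 4: insert b.com -> 10.0.0.3 (expiry=2+13=15). clock=2
Op 5: insert d.com -> 10.0.0.6 (expiry=2+12=14). clock=2
Op 6: insert f.com -> 10.0.0.2 (expiry=2+12=14). clock=2
Op 7: tick 3 -> clock=5. purged={e.com}
Op 8: tick 4 -> clock=9.
Op 9: insert c.com -> 10.0.0.2 (expiry=9+6=15). clock=9
Op 10: tick 6 -> clock=15. purged={b.com,c.com,d.com,f.com}
Op 11: tick 5 -> clock=20.
Op 12: insert c.com -> 10.0.0.7 (expiry=20+1=21). clock=20
Op 13: insert a.com -> 10.0.0.3 (expiry=20+12=32). clock=20
Op 14: insert e.com -> 10.0.0.7 (expiry=20+2=22). clock=20
Op 15: tick 2 -> clock=22. purged={c.com,e.com}
Op 16: tick 5 -> clock=27.
Op 17: tick 1 -> clock=28.
Op 18: insert c.com -> 10.0.0.1 (expiry=28+3=31). clock=28
lookup d.com: not in cache (expired or never inserted)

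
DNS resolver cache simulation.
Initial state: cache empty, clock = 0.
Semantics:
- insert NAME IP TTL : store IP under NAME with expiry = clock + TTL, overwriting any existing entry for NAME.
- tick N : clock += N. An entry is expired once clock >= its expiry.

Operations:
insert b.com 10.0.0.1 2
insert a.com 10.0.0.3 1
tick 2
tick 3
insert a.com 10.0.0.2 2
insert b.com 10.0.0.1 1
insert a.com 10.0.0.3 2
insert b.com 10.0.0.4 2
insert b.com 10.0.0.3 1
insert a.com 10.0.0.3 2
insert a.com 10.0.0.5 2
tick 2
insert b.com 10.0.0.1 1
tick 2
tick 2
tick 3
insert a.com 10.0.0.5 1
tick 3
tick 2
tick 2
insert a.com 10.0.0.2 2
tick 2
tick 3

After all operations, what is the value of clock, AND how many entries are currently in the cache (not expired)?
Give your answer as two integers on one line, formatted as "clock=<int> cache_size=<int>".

Answer: clock=26 cache_size=0

Derivation:
Op 1: insert b.com -> 10.0.0.1 (expiry=0+2=2). clock=0
Op 2: insert a.com -> 10.0.0.3 (expiry=0+1=1). clock=0
Op 3: tick 2 -> clock=2. purged={a.com,b.com}
Op 4: tick 3 -> clock=5.
Op 5: insert a.com -> 10.0.0.2 (expiry=5+2=7). clock=5
Op 6: insert b.com -> 10.0.0.1 (expiry=5+1=6). clock=5
Op 7: insert a.com -> 10.0.0.3 (expiry=5+2=7). clock=5
Op 8: insert b.com -> 10.0.0.4 (expiry=5+2=7). clock=5
Op 9: insert b.com -> 10.0.0.3 (expiry=5+1=6). clock=5
Op 10: insert a.com -> 10.0.0.3 (expiry=5+2=7). clock=5
Op 11: insert a.com -> 10.0.0.5 (expiry=5+2=7). clock=5
Op 12: tick 2 -> clock=7. purged={a.com,b.com}
Op 13: insert b.com -> 10.0.0.1 (expiry=7+1=8). clock=7
Op 14: tick 2 -> clock=9. purged={b.com}
Op 15: tick 2 -> clock=11.
Op 16: tick 3 -> clock=14.
Op 17: insert a.com -> 10.0.0.5 (expiry=14+1=15). clock=14
Op 18: tick 3 -> clock=17. purged={a.com}
Op 19: tick 2 -> clock=19.
Op 20: tick 2 -> clock=21.
Op 21: insert a.com -> 10.0.0.2 (expiry=21+2=23). clock=21
Op 22: tick 2 -> clock=23. purged={a.com}
Op 23: tick 3 -> clock=26.
Final clock = 26
Final cache (unexpired): {} -> size=0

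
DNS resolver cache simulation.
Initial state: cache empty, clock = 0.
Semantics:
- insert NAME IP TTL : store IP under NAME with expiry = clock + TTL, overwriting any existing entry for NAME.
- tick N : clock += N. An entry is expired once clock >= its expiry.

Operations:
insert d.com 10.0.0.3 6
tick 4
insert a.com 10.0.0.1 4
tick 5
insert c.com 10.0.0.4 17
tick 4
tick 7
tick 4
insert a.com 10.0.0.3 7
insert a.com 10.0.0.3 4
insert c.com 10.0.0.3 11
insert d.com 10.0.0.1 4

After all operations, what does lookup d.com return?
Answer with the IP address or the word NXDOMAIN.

Op 1: insert d.com -> 10.0.0.3 (expiry=0+6=6). clock=0
Op 2: tick 4 -> clock=4.
Op 3: insert a.com -> 10.0.0.1 (expiry=4+4=8). clock=4
Op 4: tick 5 -> clock=9. purged={a.com,d.com}
Op 5: insert c.com -> 10.0.0.4 (expiry=9+17=26). clock=9
Op 6: tick 4 -> clock=13.
Op 7: tick 7 -> clock=20.
Op 8: tick 4 -> clock=24.
Op 9: insert a.com -> 10.0.0.3 (expiry=24+7=31). clock=24
Op 10: insert a.com -> 10.0.0.3 (expiry=24+4=28). clock=24
Op 11: insert c.com -> 10.0.0.3 (expiry=24+11=35). clock=24
Op 12: insert d.com -> 10.0.0.1 (expiry=24+4=28). clock=24
lookup d.com: present, ip=10.0.0.1 expiry=28 > clock=24

Answer: 10.0.0.1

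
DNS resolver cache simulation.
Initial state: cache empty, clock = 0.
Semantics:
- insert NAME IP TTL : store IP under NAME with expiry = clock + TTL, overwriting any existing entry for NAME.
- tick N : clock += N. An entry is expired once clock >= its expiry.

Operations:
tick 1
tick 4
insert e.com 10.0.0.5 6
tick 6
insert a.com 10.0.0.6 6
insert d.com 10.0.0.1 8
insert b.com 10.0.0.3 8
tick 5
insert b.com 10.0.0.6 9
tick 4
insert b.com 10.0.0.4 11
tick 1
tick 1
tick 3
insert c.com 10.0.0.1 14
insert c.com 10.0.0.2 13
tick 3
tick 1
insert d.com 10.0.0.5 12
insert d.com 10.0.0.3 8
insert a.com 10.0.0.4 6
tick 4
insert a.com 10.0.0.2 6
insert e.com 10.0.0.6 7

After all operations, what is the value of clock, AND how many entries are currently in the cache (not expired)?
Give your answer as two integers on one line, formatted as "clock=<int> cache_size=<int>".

Op 1: tick 1 -> clock=1.
Op 2: tick 4 -> clock=5.
Op 3: insert e.com -> 10.0.0.5 (expiry=5+6=11). clock=5
Op 4: tick 6 -> clock=11. purged={e.com}
Op 5: insert a.com -> 10.0.0.6 (expiry=11+6=17). clock=11
Op 6: insert d.com -> 10.0.0.1 (expiry=11+8=19). clock=11
Op 7: insert b.com -> 10.0.0.3 (expiry=11+8=19). clock=11
Op 8: tick 5 -> clock=16.
Op 9: insert b.com -> 10.0.0.6 (expiry=16+9=25). clock=16
Op 10: tick 4 -> clock=20. purged={a.com,d.com}
Op 11: insert b.com -> 10.0.0.4 (expiry=20+11=31). clock=20
Op 12: tick 1 -> clock=21.
Op 13: tick 1 -> clock=22.
Op 14: tick 3 -> clock=25.
Op 15: insert c.com -> 10.0.0.1 (expiry=25+14=39). clock=25
Op 16: insert c.com -> 10.0.0.2 (expiry=25+13=38). clock=25
Op 17: tick 3 -> clock=28.
Op 18: tick 1 -> clock=29.
Op 19: insert d.com -> 10.0.0.5 (expiry=29+12=41). clock=29
Op 20: insert d.com -> 10.0.0.3 (expiry=29+8=37). clock=29
Op 21: insert a.com -> 10.0.0.4 (expiry=29+6=35). clock=29
Op 22: tick 4 -> clock=33. purged={b.com}
Op 23: insert a.com -> 10.0.0.2 (expiry=33+6=39). clock=33
Op 24: insert e.com -> 10.0.0.6 (expiry=33+7=40). clock=33
Final clock = 33
Final cache (unexpired): {a.com,c.com,d.com,e.com} -> size=4

Answer: clock=33 cache_size=4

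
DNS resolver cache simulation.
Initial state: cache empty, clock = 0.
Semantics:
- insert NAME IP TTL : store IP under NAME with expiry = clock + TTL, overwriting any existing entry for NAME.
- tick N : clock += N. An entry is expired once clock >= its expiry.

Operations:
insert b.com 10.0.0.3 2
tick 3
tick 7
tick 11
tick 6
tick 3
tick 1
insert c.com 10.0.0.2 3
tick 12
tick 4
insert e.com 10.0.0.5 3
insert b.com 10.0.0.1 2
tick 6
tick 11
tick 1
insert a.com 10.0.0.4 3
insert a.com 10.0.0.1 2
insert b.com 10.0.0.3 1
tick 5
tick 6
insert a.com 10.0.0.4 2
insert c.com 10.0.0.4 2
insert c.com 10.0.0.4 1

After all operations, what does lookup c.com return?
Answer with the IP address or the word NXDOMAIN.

Op 1: insert b.com -> 10.0.0.3 (expiry=0+2=2). clock=0
Op 2: tick 3 -> clock=3. purged={b.com}
Op 3: tick 7 -> clock=10.
Op 4: tick 11 -> clock=21.
Op 5: tick 6 -> clock=27.
Op 6: tick 3 -> clock=30.
Op 7: tick 1 -> clock=31.
Op 8: insert c.com -> 10.0.0.2 (expiry=31+3=34). clock=31
Op 9: tick 12 -> clock=43. purged={c.com}
Op 10: tick 4 -> clock=47.
Op 11: insert e.com -> 10.0.0.5 (expiry=47+3=50). clock=47
Op 12: insert b.com -> 10.0.0.1 (expiry=47+2=49). clock=47
Op 13: tick 6 -> clock=53. purged={b.com,e.com}
Op 14: tick 11 -> clock=64.
Op 15: tick 1 -> clock=65.
Op 16: insert a.com -> 10.0.0.4 (expiry=65+3=68). clock=65
Op 17: insert a.com -> 10.0.0.1 (expiry=65+2=67). clock=65
Op 18: insert b.com -> 10.0.0.3 (expiry=65+1=66). clock=65
Op 19: tick 5 -> clock=70. purged={a.com,b.com}
Op 20: tick 6 -> clock=76.
Op 21: insert a.com -> 10.0.0.4 (expiry=76+2=78). clock=76
Op 22: insert c.com -> 10.0.0.4 (expiry=76+2=78). clock=76
Op 23: insert c.com -> 10.0.0.4 (expiry=76+1=77). clock=76
lookup c.com: present, ip=10.0.0.4 expiry=77 > clock=76

Answer: 10.0.0.4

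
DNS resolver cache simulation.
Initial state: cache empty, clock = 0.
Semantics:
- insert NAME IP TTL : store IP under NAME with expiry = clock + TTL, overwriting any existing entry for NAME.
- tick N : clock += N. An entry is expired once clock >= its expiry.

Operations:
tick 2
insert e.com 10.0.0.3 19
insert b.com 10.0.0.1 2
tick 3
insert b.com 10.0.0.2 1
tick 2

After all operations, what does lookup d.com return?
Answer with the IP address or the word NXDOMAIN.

Op 1: tick 2 -> clock=2.
Op 2: insert e.com -> 10.0.0.3 (expiry=2+19=21). clock=2
Op 3: insert b.com -> 10.0.0.1 (expiry=2+2=4). clock=2
Op 4: tick 3 -> clock=5. purged={b.com}
Op 5: insert b.com -> 10.0.0.2 (expiry=5+1=6). clock=5
Op 6: tick 2 -> clock=7. purged={b.com}
lookup d.com: not in cache (expired or never inserted)

Answer: NXDOMAIN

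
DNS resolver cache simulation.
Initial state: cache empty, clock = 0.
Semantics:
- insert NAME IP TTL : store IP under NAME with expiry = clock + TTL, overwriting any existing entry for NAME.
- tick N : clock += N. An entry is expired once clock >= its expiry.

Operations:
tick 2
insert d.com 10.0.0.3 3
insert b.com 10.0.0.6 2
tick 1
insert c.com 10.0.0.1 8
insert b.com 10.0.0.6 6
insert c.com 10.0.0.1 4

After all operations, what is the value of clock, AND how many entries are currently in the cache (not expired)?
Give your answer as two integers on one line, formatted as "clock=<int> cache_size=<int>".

Op 1: tick 2 -> clock=2.
Op 2: insert d.com -> 10.0.0.3 (expiry=2+3=5). clock=2
Op 3: insert b.com -> 10.0.0.6 (expiry=2+2=4). clock=2
Op 4: tick 1 -> clock=3.
Op 5: insert c.com -> 10.0.0.1 (expiry=3+8=11). clock=3
Op 6: insert b.com -> 10.0.0.6 (expiry=3+6=9). clock=3
Op 7: insert c.com -> 10.0.0.1 (expiry=3+4=7). clock=3
Final clock = 3
Final cache (unexpired): {b.com,c.com,d.com} -> size=3

Answer: clock=3 cache_size=3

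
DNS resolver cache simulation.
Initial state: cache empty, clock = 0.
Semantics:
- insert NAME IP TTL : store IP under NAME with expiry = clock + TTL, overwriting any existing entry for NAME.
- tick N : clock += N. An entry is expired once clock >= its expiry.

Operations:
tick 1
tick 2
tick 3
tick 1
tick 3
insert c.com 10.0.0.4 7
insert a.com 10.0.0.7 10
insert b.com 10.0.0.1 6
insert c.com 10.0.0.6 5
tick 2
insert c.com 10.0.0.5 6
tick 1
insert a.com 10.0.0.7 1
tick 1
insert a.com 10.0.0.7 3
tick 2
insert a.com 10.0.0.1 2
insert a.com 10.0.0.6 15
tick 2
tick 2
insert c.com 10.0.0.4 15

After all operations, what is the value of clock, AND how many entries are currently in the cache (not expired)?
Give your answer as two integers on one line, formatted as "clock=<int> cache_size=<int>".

Answer: clock=20 cache_size=2

Derivation:
Op 1: tick 1 -> clock=1.
Op 2: tick 2 -> clock=3.
Op 3: tick 3 -> clock=6.
Op 4: tick 1 -> clock=7.
Op 5: tick 3 -> clock=10.
Op 6: insert c.com -> 10.0.0.4 (expiry=10+7=17). clock=10
Op 7: insert a.com -> 10.0.0.7 (expiry=10+10=20). clock=10
Op 8: insert b.com -> 10.0.0.1 (expiry=10+6=16). clock=10
Op 9: insert c.com -> 10.0.0.6 (expiry=10+5=15). clock=10
Op 10: tick 2 -> clock=12.
Op 11: insert c.com -> 10.0.0.5 (expiry=12+6=18). clock=12
Op 12: tick 1 -> clock=13.
Op 13: insert a.com -> 10.0.0.7 (expiry=13+1=14). clock=13
Op 14: tick 1 -> clock=14. purged={a.com}
Op 15: insert a.com -> 10.0.0.7 (expiry=14+3=17). clock=14
Op 16: tick 2 -> clock=16. purged={b.com}
Op 17: insert a.com -> 10.0.0.1 (expiry=16+2=18). clock=16
Op 18: insert a.com -> 10.0.0.6 (expiry=16+15=31). clock=16
Op 19: tick 2 -> clock=18. purged={c.com}
Op 20: tick 2 -> clock=20.
Op 21: insert c.com -> 10.0.0.4 (expiry=20+15=35). clock=20
Final clock = 20
Final cache (unexpired): {a.com,c.com} -> size=2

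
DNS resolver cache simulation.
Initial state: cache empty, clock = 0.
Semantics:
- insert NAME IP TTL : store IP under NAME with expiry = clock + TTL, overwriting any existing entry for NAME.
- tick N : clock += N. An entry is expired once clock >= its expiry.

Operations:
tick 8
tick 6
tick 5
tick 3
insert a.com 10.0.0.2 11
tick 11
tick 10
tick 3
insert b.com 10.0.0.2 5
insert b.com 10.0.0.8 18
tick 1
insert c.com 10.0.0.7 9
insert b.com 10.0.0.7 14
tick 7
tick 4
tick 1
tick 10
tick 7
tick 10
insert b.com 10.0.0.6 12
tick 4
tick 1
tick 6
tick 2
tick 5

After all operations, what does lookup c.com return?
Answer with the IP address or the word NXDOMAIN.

Op 1: tick 8 -> clock=8.
Op 2: tick 6 -> clock=14.
Op 3: tick 5 -> clock=19.
Op 4: tick 3 -> clock=22.
Op 5: insert a.com -> 10.0.0.2 (expiry=22+11=33). clock=22
Op 6: tick 11 -> clock=33. purged={a.com}
Op 7: tick 10 -> clock=43.
Op 8: tick 3 -> clock=46.
Op 9: insert b.com -> 10.0.0.2 (expiry=46+5=51). clock=46
Op 10: insert b.com -> 10.0.0.8 (expiry=46+18=64). clock=46
Op 11: tick 1 -> clock=47.
Op 12: insert c.com -> 10.0.0.7 (expiry=47+9=56). clock=47
Op 13: insert b.com -> 10.0.0.7 (expiry=47+14=61). clock=47
Op 14: tick 7 -> clock=54.
Op 15: tick 4 -> clock=58. purged={c.com}
Op 16: tick 1 -> clock=59.
Op 17: tick 10 -> clock=69. purged={b.com}
Op 18: tick 7 -> clock=76.
Op 19: tick 10 -> clock=86.
Op 20: insert b.com -> 10.0.0.6 (expiry=86+12=98). clock=86
Op 21: tick 4 -> clock=90.
Op 22: tick 1 -> clock=91.
Op 23: tick 6 -> clock=97.
Op 24: tick 2 -> clock=99. purged={b.com}
Op 25: tick 5 -> clock=104.
lookup c.com: not in cache (expired or never inserted)

Answer: NXDOMAIN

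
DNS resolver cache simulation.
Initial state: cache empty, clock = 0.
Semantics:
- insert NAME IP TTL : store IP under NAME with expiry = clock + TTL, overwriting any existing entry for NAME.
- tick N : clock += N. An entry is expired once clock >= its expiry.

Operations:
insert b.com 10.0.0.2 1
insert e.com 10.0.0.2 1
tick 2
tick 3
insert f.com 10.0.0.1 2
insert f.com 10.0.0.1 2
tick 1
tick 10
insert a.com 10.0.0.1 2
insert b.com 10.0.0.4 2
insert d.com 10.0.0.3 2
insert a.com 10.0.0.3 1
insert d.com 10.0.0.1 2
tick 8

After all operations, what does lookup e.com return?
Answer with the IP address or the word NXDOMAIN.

Answer: NXDOMAIN

Derivation:
Op 1: insert b.com -> 10.0.0.2 (expiry=0+1=1). clock=0
Op 2: insert e.com -> 10.0.0.2 (expiry=0+1=1). clock=0
Op 3: tick 2 -> clock=2. purged={b.com,e.com}
Op 4: tick 3 -> clock=5.
Op 5: insert f.com -> 10.0.0.1 (expiry=5+2=7). clock=5
Op 6: insert f.com -> 10.0.0.1 (expiry=5+2=7). clock=5
Op 7: tick 1 -> clock=6.
Op 8: tick 10 -> clock=16. purged={f.com}
Op 9: insert a.com -> 10.0.0.1 (expiry=16+2=18). clock=16
Op 10: insert b.com -> 10.0.0.4 (expiry=16+2=18). clock=16
Op 11: insert d.com -> 10.0.0.3 (expiry=16+2=18). clock=16
Op 12: insert a.com -> 10.0.0.3 (expiry=16+1=17). clock=16
Op 13: insert d.com -> 10.0.0.1 (expiry=16+2=18). clock=16
Op 14: tick 8 -> clock=24. purged={a.com,b.com,d.com}
lookup e.com: not in cache (expired or never inserted)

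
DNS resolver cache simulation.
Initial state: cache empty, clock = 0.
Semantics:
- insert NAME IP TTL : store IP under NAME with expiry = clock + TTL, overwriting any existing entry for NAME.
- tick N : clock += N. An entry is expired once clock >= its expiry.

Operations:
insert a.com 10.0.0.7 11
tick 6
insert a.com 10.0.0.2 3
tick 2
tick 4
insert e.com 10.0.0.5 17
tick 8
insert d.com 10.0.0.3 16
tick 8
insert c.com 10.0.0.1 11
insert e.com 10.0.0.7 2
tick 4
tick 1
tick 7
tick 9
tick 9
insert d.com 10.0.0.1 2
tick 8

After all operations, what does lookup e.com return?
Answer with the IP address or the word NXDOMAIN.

Op 1: insert a.com -> 10.0.0.7 (expiry=0+11=11). clock=0
Op 2: tick 6 -> clock=6.
Op 3: insert a.com -> 10.0.0.2 (expiry=6+3=9). clock=6
Op 4: tick 2 -> clock=8.
Op 5: tick 4 -> clock=12. purged={a.com}
Op 6: insert e.com -> 10.0.0.5 (expiry=12+17=29). clock=12
Op 7: tick 8 -> clock=20.
Op 8: insert d.com -> 10.0.0.3 (expiry=20+16=36). clock=20
Op 9: tick 8 -> clock=28.
Op 10: insert c.com -> 10.0.0.1 (expiry=28+11=39). clock=28
Op 11: insert e.com -> 10.0.0.7 (expiry=28+2=30). clock=28
Op 12: tick 4 -> clock=32. purged={e.com}
Op 13: tick 1 -> clock=33.
Op 14: tick 7 -> clock=40. purged={c.com,d.com}
Op 15: tick 9 -> clock=49.
Op 16: tick 9 -> clock=58.
Op 17: insert d.com -> 10.0.0.1 (expiry=58+2=60). clock=58
Op 18: tick 8 -> clock=66. purged={d.com}
lookup e.com: not in cache (expired or never inserted)

Answer: NXDOMAIN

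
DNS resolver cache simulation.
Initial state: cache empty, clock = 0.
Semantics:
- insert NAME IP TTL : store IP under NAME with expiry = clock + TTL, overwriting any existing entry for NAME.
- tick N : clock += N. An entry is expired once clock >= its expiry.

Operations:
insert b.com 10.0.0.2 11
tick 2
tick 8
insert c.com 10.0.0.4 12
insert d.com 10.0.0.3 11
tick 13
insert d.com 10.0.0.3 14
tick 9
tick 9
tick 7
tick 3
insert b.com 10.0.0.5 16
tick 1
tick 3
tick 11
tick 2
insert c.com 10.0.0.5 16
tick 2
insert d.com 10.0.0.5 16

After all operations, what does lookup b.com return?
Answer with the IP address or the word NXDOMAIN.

Answer: NXDOMAIN

Derivation:
Op 1: insert b.com -> 10.0.0.2 (expiry=0+11=11). clock=0
Op 2: tick 2 -> clock=2.
Op 3: tick 8 -> clock=10.
Op 4: insert c.com -> 10.0.0.4 (expiry=10+12=22). clock=10
Op 5: insert d.com -> 10.0.0.3 (expiry=10+11=21). clock=10
Op 6: tick 13 -> clock=23. purged={b.com,c.com,d.com}
Op 7: insert d.com -> 10.0.0.3 (expiry=23+14=37). clock=23
Op 8: tick 9 -> clock=32.
Op 9: tick 9 -> clock=41. purged={d.com}
Op 10: tick 7 -> clock=48.
Op 11: tick 3 -> clock=51.
Op 12: insert b.com -> 10.0.0.5 (expiry=51+16=67). clock=51
Op 13: tick 1 -> clock=52.
Op 14: tick 3 -> clock=55.
Op 15: tick 11 -> clock=66.
Op 16: tick 2 -> clock=68. purged={b.com}
Op 17: insert c.com -> 10.0.0.5 (expiry=68+16=84). clock=68
Op 18: tick 2 -> clock=70.
Op 19: insert d.com -> 10.0.0.5 (expiry=70+16=86). clock=70
lookup b.com: not in cache (expired or never inserted)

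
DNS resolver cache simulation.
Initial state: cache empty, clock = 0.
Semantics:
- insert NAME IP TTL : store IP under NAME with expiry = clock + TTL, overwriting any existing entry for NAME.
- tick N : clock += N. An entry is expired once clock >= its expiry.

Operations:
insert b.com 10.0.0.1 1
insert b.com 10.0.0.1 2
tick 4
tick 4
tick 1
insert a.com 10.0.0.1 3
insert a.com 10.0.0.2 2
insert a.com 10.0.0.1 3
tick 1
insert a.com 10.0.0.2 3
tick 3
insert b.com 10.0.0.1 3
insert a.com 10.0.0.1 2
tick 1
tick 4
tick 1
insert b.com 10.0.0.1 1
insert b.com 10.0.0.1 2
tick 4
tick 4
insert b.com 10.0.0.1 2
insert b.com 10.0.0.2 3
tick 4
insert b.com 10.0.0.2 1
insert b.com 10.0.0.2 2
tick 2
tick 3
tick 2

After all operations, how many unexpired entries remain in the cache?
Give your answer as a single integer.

Op 1: insert b.com -> 10.0.0.1 (expiry=0+1=1). clock=0
Op 2: insert b.com -> 10.0.0.1 (expiry=0+2=2). clock=0
Op 3: tick 4 -> clock=4. purged={b.com}
Op 4: tick 4 -> clock=8.
Op 5: tick 1 -> clock=9.
Op 6: insert a.com -> 10.0.0.1 (expiry=9+3=12). clock=9
Op 7: insert a.com -> 10.0.0.2 (expiry=9+2=11). clock=9
Op 8: insert a.com -> 10.0.0.1 (expiry=9+3=12). clock=9
Op 9: tick 1 -> clock=10.
Op 10: insert a.com -> 10.0.0.2 (expiry=10+3=13). clock=10
Op 11: tick 3 -> clock=13. purged={a.com}
Op 12: insert b.com -> 10.0.0.1 (expiry=13+3=16). clock=13
Op 13: insert a.com -> 10.0.0.1 (expiry=13+2=15). clock=13
Op 14: tick 1 -> clock=14.
Op 15: tick 4 -> clock=18. purged={a.com,b.com}
Op 16: tick 1 -> clock=19.
Op 17: insert b.com -> 10.0.0.1 (expiry=19+1=20). clock=19
Op 18: insert b.com -> 10.0.0.1 (expiry=19+2=21). clock=19
Op 19: tick 4 -> clock=23. purged={b.com}
Op 20: tick 4 -> clock=27.
Op 21: insert b.com -> 10.0.0.1 (expiry=27+2=29). clock=27
Op 22: insert b.com -> 10.0.0.2 (expiry=27+3=30). clock=27
Op 23: tick 4 -> clock=31. purged={b.com}
Op 24: insert b.com -> 10.0.0.2 (expiry=31+1=32). clock=31
Op 25: insert b.com -> 10.0.0.2 (expiry=31+2=33). clock=31
Op 26: tick 2 -> clock=33. purged={b.com}
Op 27: tick 3 -> clock=36.
Op 28: tick 2 -> clock=38.
Final cache (unexpired): {} -> size=0

Answer: 0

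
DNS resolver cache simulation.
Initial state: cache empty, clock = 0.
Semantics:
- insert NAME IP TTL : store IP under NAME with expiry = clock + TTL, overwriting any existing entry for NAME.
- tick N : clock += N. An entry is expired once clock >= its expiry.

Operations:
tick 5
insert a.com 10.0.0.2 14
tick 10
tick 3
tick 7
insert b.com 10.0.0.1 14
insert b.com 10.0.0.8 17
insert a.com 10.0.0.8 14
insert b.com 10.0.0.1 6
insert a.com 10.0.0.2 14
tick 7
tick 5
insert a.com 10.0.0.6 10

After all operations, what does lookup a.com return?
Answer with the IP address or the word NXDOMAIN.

Op 1: tick 5 -> clock=5.
Op 2: insert a.com -> 10.0.0.2 (expiry=5+14=19). clock=5
Op 3: tick 10 -> clock=15.
Op 4: tick 3 -> clock=18.
Op 5: tick 7 -> clock=25. purged={a.com}
Op 6: insert b.com -> 10.0.0.1 (expiry=25+14=39). clock=25
Op 7: insert b.com -> 10.0.0.8 (expiry=25+17=42). clock=25
Op 8: insert a.com -> 10.0.0.8 (expiry=25+14=39). clock=25
Op 9: insert b.com -> 10.0.0.1 (expiry=25+6=31). clock=25
Op 10: insert a.com -> 10.0.0.2 (expiry=25+14=39). clock=25
Op 11: tick 7 -> clock=32. purged={b.com}
Op 12: tick 5 -> clock=37.
Op 13: insert a.com -> 10.0.0.6 (expiry=37+10=47). clock=37
lookup a.com: present, ip=10.0.0.6 expiry=47 > clock=37

Answer: 10.0.0.6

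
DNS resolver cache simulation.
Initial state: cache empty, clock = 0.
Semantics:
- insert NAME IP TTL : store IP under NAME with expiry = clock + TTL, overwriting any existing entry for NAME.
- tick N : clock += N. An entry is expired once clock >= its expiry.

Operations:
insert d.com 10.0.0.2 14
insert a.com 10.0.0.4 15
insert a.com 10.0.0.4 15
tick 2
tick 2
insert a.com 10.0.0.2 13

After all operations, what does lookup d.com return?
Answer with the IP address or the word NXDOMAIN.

Op 1: insert d.com -> 10.0.0.2 (expiry=0+14=14). clock=0
Op 2: insert a.com -> 10.0.0.4 (expiry=0+15=15). clock=0
Op 3: insert a.com -> 10.0.0.4 (expiry=0+15=15). clock=0
Op 4: tick 2 -> clock=2.
Op 5: tick 2 -> clock=4.
Op 6: insert a.com -> 10.0.0.2 (expiry=4+13=17). clock=4
lookup d.com: present, ip=10.0.0.2 expiry=14 > clock=4

Answer: 10.0.0.2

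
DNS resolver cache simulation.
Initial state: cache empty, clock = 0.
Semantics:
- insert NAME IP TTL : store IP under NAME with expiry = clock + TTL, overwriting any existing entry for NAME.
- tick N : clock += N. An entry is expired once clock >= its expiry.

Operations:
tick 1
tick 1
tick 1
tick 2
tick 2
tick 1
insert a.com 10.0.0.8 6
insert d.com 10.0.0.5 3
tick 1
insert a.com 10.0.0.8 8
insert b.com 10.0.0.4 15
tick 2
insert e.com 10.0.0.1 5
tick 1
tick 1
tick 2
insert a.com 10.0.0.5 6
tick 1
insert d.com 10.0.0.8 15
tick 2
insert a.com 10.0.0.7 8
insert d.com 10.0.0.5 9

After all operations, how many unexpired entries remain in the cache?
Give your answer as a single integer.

Answer: 3

Derivation:
Op 1: tick 1 -> clock=1.
Op 2: tick 1 -> clock=2.
Op 3: tick 1 -> clock=3.
Op 4: tick 2 -> clock=5.
Op 5: tick 2 -> clock=7.
Op 6: tick 1 -> clock=8.
Op 7: insert a.com -> 10.0.0.8 (expiry=8+6=14). clock=8
Op 8: insert d.com -> 10.0.0.5 (expiry=8+3=11). clock=8
Op 9: tick 1 -> clock=9.
Op 10: insert a.com -> 10.0.0.8 (expiry=9+8=17). clock=9
Op 11: insert b.com -> 10.0.0.4 (expiry=9+15=24). clock=9
Op 12: tick 2 -> clock=11. purged={d.com}
Op 13: insert e.com -> 10.0.0.1 (expiry=11+5=16). clock=11
Op 14: tick 1 -> clock=12.
Op 15: tick 1 -> clock=13.
Op 16: tick 2 -> clock=15.
Op 17: insert a.com -> 10.0.0.5 (expiry=15+6=21). clock=15
Op 18: tick 1 -> clock=16. purged={e.com}
Op 19: insert d.com -> 10.0.0.8 (expiry=16+15=31). clock=16
Op 20: tick 2 -> clock=18.
Op 21: insert a.com -> 10.0.0.7 (expiry=18+8=26). clock=18
Op 22: insert d.com -> 10.0.0.5 (expiry=18+9=27). clock=18
Final cache (unexpired): {a.com,b.com,d.com} -> size=3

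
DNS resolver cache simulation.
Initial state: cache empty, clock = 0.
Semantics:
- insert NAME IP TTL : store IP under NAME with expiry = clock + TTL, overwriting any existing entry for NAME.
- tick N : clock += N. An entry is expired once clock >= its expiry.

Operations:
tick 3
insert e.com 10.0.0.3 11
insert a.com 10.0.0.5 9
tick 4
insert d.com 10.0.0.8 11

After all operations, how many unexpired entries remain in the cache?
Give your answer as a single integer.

Op 1: tick 3 -> clock=3.
Op 2: insert e.com -> 10.0.0.3 (expiry=3+11=14). clock=3
Op 3: insert a.com -> 10.0.0.5 (expiry=3+9=12). clock=3
Op 4: tick 4 -> clock=7.
Op 5: insert d.com -> 10.0.0.8 (expiry=7+11=18). clock=7
Final cache (unexpired): {a.com,d.com,e.com} -> size=3

Answer: 3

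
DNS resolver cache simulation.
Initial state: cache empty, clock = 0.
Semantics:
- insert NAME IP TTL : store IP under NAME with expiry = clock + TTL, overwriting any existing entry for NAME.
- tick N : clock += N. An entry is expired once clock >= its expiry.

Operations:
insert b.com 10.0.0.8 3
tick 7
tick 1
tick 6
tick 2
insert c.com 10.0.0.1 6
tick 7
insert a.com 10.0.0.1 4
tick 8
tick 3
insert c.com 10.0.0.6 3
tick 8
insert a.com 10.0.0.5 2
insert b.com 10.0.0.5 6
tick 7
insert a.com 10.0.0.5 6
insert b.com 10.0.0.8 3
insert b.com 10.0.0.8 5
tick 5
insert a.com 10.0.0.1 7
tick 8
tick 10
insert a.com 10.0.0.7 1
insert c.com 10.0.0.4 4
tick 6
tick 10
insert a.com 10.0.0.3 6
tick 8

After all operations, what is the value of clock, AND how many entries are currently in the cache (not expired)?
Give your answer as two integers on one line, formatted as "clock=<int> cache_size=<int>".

Op 1: insert b.com -> 10.0.0.8 (expiry=0+3=3). clock=0
Op 2: tick 7 -> clock=7. purged={b.com}
Op 3: tick 1 -> clock=8.
Op 4: tick 6 -> clock=14.
Op 5: tick 2 -> clock=16.
Op 6: insert c.com -> 10.0.0.1 (expiry=16+6=22). clock=16
Op 7: tick 7 -> clock=23. purged={c.com}
Op 8: insert a.com -> 10.0.0.1 (expiry=23+4=27). clock=23
Op 9: tick 8 -> clock=31. purged={a.com}
Op 10: tick 3 -> clock=34.
Op 11: insert c.com -> 10.0.0.6 (expiry=34+3=37). clock=34
Op 12: tick 8 -> clock=42. purged={c.com}
Op 13: insert a.com -> 10.0.0.5 (expiry=42+2=44). clock=42
Op 14: insert b.com -> 10.0.0.5 (expiry=42+6=48). clock=42
Op 15: tick 7 -> clock=49. purged={a.com,b.com}
Op 16: insert a.com -> 10.0.0.5 (expiry=49+6=55). clock=49
Op 17: insert b.com -> 10.0.0.8 (expiry=49+3=52). clock=49
Op 18: insert b.com -> 10.0.0.8 (expiry=49+5=54). clock=49
Op 19: tick 5 -> clock=54. purged={b.com}
Op 20: insert a.com -> 10.0.0.1 (expiry=54+7=61). clock=54
Op 21: tick 8 -> clock=62. purged={a.com}
Op 22: tick 10 -> clock=72.
Op 23: insert a.com -> 10.0.0.7 (expiry=72+1=73). clock=72
Op 24: insert c.com -> 10.0.0.4 (expiry=72+4=76). clock=72
Op 25: tick 6 -> clock=78. purged={a.com,c.com}
Op 26: tick 10 -> clock=88.
Op 27: insert a.com -> 10.0.0.3 (expiry=88+6=94). clock=88
Op 28: tick 8 -> clock=96. purged={a.com}
Final clock = 96
Final cache (unexpired): {} -> size=0

Answer: clock=96 cache_size=0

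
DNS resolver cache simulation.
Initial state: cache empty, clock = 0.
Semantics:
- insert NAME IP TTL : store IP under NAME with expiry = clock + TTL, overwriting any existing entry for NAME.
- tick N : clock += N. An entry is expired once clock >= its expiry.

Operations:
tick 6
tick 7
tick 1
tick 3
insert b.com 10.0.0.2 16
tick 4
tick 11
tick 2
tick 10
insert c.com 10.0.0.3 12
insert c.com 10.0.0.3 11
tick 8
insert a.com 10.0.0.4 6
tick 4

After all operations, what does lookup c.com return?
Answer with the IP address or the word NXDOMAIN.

Answer: NXDOMAIN

Derivation:
Op 1: tick 6 -> clock=6.
Op 2: tick 7 -> clock=13.
Op 3: tick 1 -> clock=14.
Op 4: tick 3 -> clock=17.
Op 5: insert b.com -> 10.0.0.2 (expiry=17+16=33). clock=17
Op 6: tick 4 -> clock=21.
Op 7: tick 11 -> clock=32.
Op 8: tick 2 -> clock=34. purged={b.com}
Op 9: tick 10 -> clock=44.
Op 10: insert c.com -> 10.0.0.3 (expiry=44+12=56). clock=44
Op 11: insert c.com -> 10.0.0.3 (expiry=44+11=55). clock=44
Op 12: tick 8 -> clock=52.
Op 13: insert a.com -> 10.0.0.4 (expiry=52+6=58). clock=52
Op 14: tick 4 -> clock=56. purged={c.com}
lookup c.com: not in cache (expired or never inserted)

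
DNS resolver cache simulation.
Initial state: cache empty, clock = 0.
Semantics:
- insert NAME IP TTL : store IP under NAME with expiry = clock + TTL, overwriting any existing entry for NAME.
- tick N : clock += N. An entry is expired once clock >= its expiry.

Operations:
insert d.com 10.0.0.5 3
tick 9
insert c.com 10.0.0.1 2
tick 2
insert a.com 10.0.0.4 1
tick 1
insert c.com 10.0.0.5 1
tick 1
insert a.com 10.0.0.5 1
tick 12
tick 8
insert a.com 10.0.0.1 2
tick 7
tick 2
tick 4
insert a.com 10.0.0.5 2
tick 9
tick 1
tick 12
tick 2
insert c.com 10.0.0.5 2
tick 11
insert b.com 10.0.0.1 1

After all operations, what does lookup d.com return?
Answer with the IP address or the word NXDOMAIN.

Op 1: insert d.com -> 10.0.0.5 (expiry=0+3=3). clock=0
Op 2: tick 9 -> clock=9. purged={d.com}
Op 3: insert c.com -> 10.0.0.1 (expiry=9+2=11). clock=9
Op 4: tick 2 -> clock=11. purged={c.com}
Op 5: insert a.com -> 10.0.0.4 (expiry=11+1=12). clock=11
Op 6: tick 1 -> clock=12. purged={a.com}
Op 7: insert c.com -> 10.0.0.5 (expiry=12+1=13). clock=12
Op 8: tick 1 -> clock=13. purged={c.com}
Op 9: insert a.com -> 10.0.0.5 (expiry=13+1=14). clock=13
Op 10: tick 12 -> clock=25. purged={a.com}
Op 11: tick 8 -> clock=33.
Op 12: insert a.com -> 10.0.0.1 (expiry=33+2=35). clock=33
Op 13: tick 7 -> clock=40. purged={a.com}
Op 14: tick 2 -> clock=42.
Op 15: tick 4 -> clock=46.
Op 16: insert a.com -> 10.0.0.5 (expiry=46+2=48). clock=46
Op 17: tick 9 -> clock=55. purged={a.com}
Op 18: tick 1 -> clock=56.
Op 19: tick 12 -> clock=68.
Op 20: tick 2 -> clock=70.
Op 21: insert c.com -> 10.0.0.5 (expiry=70+2=72). clock=70
Op 22: tick 11 -> clock=81. purged={c.com}
Op 23: insert b.com -> 10.0.0.1 (expiry=81+1=82). clock=81
lookup d.com: not in cache (expired or never inserted)

Answer: NXDOMAIN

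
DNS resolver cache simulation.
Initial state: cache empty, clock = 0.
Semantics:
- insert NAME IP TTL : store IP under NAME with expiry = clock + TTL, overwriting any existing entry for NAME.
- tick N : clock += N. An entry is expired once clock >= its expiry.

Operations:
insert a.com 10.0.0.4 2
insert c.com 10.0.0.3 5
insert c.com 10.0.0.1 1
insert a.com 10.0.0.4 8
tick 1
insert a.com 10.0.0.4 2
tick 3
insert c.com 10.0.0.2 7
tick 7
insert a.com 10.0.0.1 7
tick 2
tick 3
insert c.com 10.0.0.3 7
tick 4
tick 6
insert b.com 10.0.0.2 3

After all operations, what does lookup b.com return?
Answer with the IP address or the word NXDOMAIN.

Op 1: insert a.com -> 10.0.0.4 (expiry=0+2=2). clock=0
Op 2: insert c.com -> 10.0.0.3 (expiry=0+5=5). clock=0
Op 3: insert c.com -> 10.0.0.1 (expiry=0+1=1). clock=0
Op 4: insert a.com -> 10.0.0.4 (expiry=0+8=8). clock=0
Op 5: tick 1 -> clock=1. purged={c.com}
Op 6: insert a.com -> 10.0.0.4 (expiry=1+2=3). clock=1
Op 7: tick 3 -> clock=4. purged={a.com}
Op 8: insert c.com -> 10.0.0.2 (expiry=4+7=11). clock=4
Op 9: tick 7 -> clock=11. purged={c.com}
Op 10: insert a.com -> 10.0.0.1 (expiry=11+7=18). clock=11
Op 11: tick 2 -> clock=13.
Op 12: tick 3 -> clock=16.
Op 13: insert c.com -> 10.0.0.3 (expiry=16+7=23). clock=16
Op 14: tick 4 -> clock=20. purged={a.com}
Op 15: tick 6 -> clock=26. purged={c.com}
Op 16: insert b.com -> 10.0.0.2 (expiry=26+3=29). clock=26
lookup b.com: present, ip=10.0.0.2 expiry=29 > clock=26

Answer: 10.0.0.2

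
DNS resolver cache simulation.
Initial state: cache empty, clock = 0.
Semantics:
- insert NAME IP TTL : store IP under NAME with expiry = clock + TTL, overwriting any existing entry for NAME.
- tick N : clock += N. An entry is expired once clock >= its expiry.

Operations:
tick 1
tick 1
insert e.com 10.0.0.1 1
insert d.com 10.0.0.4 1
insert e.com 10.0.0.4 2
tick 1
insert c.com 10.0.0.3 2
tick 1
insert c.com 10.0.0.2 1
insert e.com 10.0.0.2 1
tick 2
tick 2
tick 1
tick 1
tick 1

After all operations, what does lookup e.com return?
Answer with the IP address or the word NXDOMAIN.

Op 1: tick 1 -> clock=1.
Op 2: tick 1 -> clock=2.
Op 3: insert e.com -> 10.0.0.1 (expiry=2+1=3). clock=2
Op 4: insert d.com -> 10.0.0.4 (expiry=2+1=3). clock=2
Op 5: insert e.com -> 10.0.0.4 (expiry=2+2=4). clock=2
Op 6: tick 1 -> clock=3. purged={d.com}
Op 7: insert c.com -> 10.0.0.3 (expiry=3+2=5). clock=3
Op 8: tick 1 -> clock=4. purged={e.com}
Op 9: insert c.com -> 10.0.0.2 (expiry=4+1=5). clock=4
Op 10: insert e.com -> 10.0.0.2 (expiry=4+1=5). clock=4
Op 11: tick 2 -> clock=6. purged={c.com,e.com}
Op 12: tick 2 -> clock=8.
Op 13: tick 1 -> clock=9.
Op 14: tick 1 -> clock=10.
Op 15: tick 1 -> clock=11.
lookup e.com: not in cache (expired or never inserted)

Answer: NXDOMAIN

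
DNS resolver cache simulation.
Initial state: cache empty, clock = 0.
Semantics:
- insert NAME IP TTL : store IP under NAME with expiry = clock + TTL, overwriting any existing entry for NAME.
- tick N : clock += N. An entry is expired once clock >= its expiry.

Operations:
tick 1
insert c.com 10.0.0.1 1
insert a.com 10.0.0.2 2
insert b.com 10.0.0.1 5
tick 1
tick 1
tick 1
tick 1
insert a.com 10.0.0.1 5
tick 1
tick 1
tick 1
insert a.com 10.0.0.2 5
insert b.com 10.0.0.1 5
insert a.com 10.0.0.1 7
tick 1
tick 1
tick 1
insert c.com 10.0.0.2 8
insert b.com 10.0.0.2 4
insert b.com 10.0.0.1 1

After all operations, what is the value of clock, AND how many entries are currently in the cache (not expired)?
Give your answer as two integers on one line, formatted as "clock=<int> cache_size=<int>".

Op 1: tick 1 -> clock=1.
Op 2: insert c.com -> 10.0.0.1 (expiry=1+1=2). clock=1
Op 3: insert a.com -> 10.0.0.2 (expiry=1+2=3). clock=1
Op 4: insert b.com -> 10.0.0.1 (expiry=1+5=6). clock=1
Op 5: tick 1 -> clock=2. purged={c.com}
Op 6: tick 1 -> clock=3. purged={a.com}
Op 7: tick 1 -> clock=4.
Op 8: tick 1 -> clock=5.
Op 9: insert a.com -> 10.0.0.1 (expiry=5+5=10). clock=5
Op 10: tick 1 -> clock=6. purged={b.com}
Op 11: tick 1 -> clock=7.
Op 12: tick 1 -> clock=8.
Op 13: insert a.com -> 10.0.0.2 (expiry=8+5=13). clock=8
Op 14: insert b.com -> 10.0.0.1 (expiry=8+5=13). clock=8
Op 15: insert a.com -> 10.0.0.1 (expiry=8+7=15). clock=8
Op 16: tick 1 -> clock=9.
Op 17: tick 1 -> clock=10.
Op 18: tick 1 -> clock=11.
Op 19: insert c.com -> 10.0.0.2 (expiry=11+8=19). clock=11
Op 20: insert b.com -> 10.0.0.2 (expiry=11+4=15). clock=11
Op 21: insert b.com -> 10.0.0.1 (expiry=11+1=12). clock=11
Final clock = 11
Final cache (unexpired): {a.com,b.com,c.com} -> size=3

Answer: clock=11 cache_size=3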